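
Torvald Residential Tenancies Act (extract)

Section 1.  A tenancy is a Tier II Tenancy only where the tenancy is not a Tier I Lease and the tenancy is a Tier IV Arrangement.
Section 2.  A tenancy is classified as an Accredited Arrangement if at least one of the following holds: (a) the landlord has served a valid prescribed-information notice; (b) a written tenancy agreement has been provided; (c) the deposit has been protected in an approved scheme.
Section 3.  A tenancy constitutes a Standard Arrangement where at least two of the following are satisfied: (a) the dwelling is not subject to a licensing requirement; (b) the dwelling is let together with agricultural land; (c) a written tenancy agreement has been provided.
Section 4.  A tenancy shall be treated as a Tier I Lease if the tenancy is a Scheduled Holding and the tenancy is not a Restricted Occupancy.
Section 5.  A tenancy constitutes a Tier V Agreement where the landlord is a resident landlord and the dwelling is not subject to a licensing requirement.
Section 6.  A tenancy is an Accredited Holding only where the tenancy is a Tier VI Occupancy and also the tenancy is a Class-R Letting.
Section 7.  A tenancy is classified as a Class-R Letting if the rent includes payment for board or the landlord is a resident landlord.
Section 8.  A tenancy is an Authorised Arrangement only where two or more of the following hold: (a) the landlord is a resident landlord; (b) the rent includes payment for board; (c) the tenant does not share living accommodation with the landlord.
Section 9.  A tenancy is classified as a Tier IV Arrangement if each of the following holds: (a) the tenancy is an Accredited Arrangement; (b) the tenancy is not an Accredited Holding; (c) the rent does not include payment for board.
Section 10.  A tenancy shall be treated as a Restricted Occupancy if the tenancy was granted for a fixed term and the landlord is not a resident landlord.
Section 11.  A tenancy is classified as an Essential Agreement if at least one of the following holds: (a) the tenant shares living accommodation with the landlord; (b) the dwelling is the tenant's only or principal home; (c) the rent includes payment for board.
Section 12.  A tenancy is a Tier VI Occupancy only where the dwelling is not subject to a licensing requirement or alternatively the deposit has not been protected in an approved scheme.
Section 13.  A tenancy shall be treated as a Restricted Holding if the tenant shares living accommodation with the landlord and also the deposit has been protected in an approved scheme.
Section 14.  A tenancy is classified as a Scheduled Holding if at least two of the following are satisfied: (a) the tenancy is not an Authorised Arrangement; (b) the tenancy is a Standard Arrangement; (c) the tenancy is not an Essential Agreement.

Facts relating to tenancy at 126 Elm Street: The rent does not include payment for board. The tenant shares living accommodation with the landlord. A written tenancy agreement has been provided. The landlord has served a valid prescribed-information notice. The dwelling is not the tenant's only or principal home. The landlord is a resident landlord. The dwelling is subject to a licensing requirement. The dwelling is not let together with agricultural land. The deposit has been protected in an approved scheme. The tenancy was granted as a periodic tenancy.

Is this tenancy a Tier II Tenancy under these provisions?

Yes

section 8 — Authorised Arrangement: the landlord is a resident landlord? yes; the rent includes payment for board? no; the tenant does not share living accommodation with the landlord? no — 1 of 3 hold (need ≥2) → not satisfied.
section 3 — Standard Arrangement: the dwelling is not subject to a licensing requirement? no; the dwelling is let together with agricultural land? no; a written tenancy agreement has been provided? yes — 1 of 3 hold (need ≥2) → not satisfied.
section 11 — Essential Agreement: [the tenant shares living accommodation with the landlord? yes] OR [the dwelling is the tenant's only or principal home? no] OR [the rent includes payment for board? no] → satisfied.
section 14 — Scheduled Holding: not an Authorised Arrangement (section 8)? yes; Standard Arrangement (section 3)? no; not an Essential Agreement (section 11)? no — 1 of 3 hold (need ≥2) → not satisfied.
section 10 — Restricted Occupancy: [the tenancy was granted for a fixed term? no] AND [the landlord is not a resident landlord? no] → not satisfied.
section 4 — Tier I Lease: [Scheduled Holding (section 14)? no] AND [not a Restricted Occupancy (section 10)? yes] → not satisfied.
section 2 — Accredited Arrangement: [the landlord has served a valid prescribed-information notice? yes] OR [a written tenancy agreement has been provided? yes] OR [the deposit has been protected in an approved scheme? yes] → satisfied.
section 12 — Tier VI Occupancy: [the dwelling is not subject to a licensing requirement? no] OR [the deposit has not been protected in an approved scheme? no] → not satisfied.
section 7 — Class-R Letting: [the rent includes payment for board? no] OR [the landlord is a resident landlord? yes] → satisfied.
section 6 — Accredited Holding: [Tier VI Occupancy (section 12)? no] AND [Class-R Letting (section 7)? yes] → not satisfied.
section 9 — Tier IV Arrangement: [Accredited Arrangement (section 2)? yes] AND [not an Accredited Holding (section 6)? yes] AND [the rent does not include payment for board? yes] → satisfied.
section 1 — Tier II Tenancy: [not a Tier I Lease (section 4)? yes] AND [Tier IV Arrangement (section 9)? yes] → satisfied.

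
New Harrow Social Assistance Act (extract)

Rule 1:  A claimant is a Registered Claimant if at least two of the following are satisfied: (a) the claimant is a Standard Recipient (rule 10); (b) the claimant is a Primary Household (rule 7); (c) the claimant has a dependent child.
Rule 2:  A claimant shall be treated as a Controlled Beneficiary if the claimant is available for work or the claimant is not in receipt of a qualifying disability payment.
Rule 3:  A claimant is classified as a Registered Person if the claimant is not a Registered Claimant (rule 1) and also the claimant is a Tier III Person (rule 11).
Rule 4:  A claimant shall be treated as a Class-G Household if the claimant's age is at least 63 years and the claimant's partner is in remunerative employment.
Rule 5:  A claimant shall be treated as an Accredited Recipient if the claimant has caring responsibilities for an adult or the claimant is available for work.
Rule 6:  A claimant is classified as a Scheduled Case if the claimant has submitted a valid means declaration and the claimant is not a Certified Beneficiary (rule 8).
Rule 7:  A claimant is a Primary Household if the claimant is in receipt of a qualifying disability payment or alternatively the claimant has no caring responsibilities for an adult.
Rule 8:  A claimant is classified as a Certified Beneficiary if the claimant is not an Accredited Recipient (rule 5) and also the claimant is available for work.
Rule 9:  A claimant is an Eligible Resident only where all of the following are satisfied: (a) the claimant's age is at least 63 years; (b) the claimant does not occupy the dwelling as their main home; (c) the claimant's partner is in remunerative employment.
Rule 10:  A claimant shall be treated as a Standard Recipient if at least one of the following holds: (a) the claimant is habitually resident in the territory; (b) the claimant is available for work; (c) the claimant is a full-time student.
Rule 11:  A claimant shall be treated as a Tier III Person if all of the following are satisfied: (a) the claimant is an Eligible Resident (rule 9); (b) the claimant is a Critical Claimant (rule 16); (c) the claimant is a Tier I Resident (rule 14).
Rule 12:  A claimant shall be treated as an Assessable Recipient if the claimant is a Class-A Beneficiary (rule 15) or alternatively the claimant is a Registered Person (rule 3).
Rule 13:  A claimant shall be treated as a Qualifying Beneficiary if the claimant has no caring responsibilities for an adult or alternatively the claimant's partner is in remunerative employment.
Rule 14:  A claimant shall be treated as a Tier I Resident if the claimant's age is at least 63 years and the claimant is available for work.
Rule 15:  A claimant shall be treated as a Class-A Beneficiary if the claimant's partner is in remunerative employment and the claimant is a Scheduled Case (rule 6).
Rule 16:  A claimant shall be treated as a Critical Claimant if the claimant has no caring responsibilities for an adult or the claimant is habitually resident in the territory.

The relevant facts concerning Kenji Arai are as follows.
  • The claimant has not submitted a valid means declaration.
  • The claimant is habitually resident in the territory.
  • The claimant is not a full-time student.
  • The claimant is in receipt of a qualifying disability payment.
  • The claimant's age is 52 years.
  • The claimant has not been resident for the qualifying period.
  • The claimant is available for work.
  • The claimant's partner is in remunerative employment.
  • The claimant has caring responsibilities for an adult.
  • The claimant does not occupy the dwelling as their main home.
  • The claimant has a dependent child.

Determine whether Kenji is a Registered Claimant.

rule 10 — Standard Recipient: [the claimant is habitually resident in the territory? yes] OR [the claimant is available for work? yes] OR [the claimant is a full-time student? no] → satisfied.
rule 7 — Primary Household: [the claimant is in receipt of a qualifying disability payment? yes] OR [the claimant has no caring responsibilities for an adult? no] → satisfied.
rule 1 — Registered Claimant: Standard Recipient (rule 10)? yes; Primary Household (rule 7)? yes; the claimant has a dependent child? yes — 3 of 3 hold (need ≥2) → satisfied.

Yes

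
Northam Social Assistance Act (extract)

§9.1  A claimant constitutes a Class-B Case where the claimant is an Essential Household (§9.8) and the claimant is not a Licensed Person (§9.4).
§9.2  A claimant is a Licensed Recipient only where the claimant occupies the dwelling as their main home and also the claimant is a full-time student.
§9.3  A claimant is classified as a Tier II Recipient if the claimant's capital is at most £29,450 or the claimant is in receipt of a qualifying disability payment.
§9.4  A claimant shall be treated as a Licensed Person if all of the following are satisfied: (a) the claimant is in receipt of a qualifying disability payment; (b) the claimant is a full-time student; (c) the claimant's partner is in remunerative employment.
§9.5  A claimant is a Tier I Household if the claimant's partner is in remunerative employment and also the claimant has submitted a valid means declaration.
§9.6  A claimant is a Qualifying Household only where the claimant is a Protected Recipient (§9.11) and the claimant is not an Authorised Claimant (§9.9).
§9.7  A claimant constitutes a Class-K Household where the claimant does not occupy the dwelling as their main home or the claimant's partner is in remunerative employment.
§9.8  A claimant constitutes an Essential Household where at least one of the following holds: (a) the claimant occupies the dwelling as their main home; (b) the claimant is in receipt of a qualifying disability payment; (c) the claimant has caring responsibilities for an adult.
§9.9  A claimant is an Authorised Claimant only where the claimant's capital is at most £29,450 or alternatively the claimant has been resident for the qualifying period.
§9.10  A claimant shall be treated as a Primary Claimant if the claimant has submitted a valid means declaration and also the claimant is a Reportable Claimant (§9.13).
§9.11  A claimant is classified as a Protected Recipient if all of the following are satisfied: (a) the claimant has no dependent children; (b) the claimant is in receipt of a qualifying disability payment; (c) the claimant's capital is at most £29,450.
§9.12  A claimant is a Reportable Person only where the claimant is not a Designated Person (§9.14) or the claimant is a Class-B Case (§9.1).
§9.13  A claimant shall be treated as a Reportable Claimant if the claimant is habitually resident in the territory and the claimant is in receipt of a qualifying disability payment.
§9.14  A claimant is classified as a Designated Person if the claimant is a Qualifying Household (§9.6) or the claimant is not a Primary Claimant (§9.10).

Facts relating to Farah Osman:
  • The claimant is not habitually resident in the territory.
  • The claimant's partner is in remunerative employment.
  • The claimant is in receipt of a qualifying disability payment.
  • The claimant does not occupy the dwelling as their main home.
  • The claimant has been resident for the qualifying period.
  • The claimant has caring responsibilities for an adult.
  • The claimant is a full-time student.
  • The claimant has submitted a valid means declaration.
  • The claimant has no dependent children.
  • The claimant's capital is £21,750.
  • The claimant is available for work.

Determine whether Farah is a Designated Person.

Yes

Under §9.11: the claimant has no dependent children? yes; and the claimant is in receipt of a qualifying disability payment? yes; and claimant's capital: £21,750 ≤ £29,450? yes. So the claimant is a Protected Recipient.
Under §9.9: claimant's capital: £21,750 ≤ £29,450? yes; or the claimant has been resident for the qualifying period? yes. So the claimant is an Authorised Claimant.
Under §9.6: Protected Recipient (§9.11)? yes; and not an Authorised Claimant (§9.9)? no. So the claimant is not a Qualifying Household.
Under §9.13: the claimant is habitually resident in the territory? no; and the claimant is in receipt of a qualifying disability payment? yes. So the claimant is not a Reportable Claimant.
Under §9.10: the claimant has submitted a valid means declaration? yes; and Reportable Claimant (§9.13)? no. So the claimant is not a Primary Claimant.
Under §9.14: Qualifying Household (§9.6)? no; or not a Primary Claimant (§9.10)? yes. So the claimant is a Designated Person.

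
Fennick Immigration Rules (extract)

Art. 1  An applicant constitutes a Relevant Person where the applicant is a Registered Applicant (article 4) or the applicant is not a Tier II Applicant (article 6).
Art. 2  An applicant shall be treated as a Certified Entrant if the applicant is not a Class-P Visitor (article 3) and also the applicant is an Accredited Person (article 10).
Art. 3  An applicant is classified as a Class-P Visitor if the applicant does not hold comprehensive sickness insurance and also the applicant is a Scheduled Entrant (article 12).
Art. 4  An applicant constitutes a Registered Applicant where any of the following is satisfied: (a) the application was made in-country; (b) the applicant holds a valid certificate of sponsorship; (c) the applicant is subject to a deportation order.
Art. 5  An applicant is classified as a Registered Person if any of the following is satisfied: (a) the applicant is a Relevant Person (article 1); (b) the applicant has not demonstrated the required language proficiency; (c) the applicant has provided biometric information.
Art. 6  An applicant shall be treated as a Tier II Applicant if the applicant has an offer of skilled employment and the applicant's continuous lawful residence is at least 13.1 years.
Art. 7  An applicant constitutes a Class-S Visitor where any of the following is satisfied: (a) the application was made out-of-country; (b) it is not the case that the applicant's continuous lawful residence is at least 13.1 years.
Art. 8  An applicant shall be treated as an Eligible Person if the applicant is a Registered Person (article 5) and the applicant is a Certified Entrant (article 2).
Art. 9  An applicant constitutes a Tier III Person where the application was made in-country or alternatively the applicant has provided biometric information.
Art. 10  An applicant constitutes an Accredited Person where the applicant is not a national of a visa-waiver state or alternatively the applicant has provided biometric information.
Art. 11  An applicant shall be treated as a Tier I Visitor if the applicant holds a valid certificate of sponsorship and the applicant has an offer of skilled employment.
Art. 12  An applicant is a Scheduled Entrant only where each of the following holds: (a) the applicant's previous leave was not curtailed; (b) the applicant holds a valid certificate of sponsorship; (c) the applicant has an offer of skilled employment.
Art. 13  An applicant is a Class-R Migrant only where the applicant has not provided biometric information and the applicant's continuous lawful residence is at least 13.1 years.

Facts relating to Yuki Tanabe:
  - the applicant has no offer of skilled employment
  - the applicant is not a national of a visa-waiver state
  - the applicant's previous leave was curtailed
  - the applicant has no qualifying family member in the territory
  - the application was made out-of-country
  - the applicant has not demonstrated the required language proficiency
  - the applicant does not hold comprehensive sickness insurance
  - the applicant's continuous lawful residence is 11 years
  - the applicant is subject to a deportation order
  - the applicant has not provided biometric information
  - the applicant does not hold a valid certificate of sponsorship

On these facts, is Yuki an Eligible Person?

article 4 — Registered Applicant: [the application was made in-country? no] OR [the applicant holds a valid certificate of sponsorship? no] OR [the applicant is subject to a deportation order? yes] → satisfied.
article 6 — Tier II Applicant: [the applicant has an offer of skilled employment? no] AND [applicant's continuous lawful residence: 11 years ≥ 13.1 years? no] → not satisfied.
article 1 — Relevant Person: [Registered Applicant (article 4)? yes] OR [not a Tier II Applicant (article 6)? yes] → satisfied.
article 5 — Registered Person: [Relevant Person (article 1)? yes] OR [the applicant has not demonstrated the required language proficiency? yes] OR [the applicant has provided biometric information? no] → satisfied.
article 12 — Scheduled Entrant: [the applicant's previous leave was not curtailed? no] AND [the applicant holds a valid certificate of sponsorship? no] AND [the applicant has an offer of skilled employment? no] → not satisfied.
article 3 — Class-P Visitor: [the applicant does not hold comprehensive sickness insurance? yes] AND [Scheduled Entrant (article 12)? no] → not satisfied.
article 10 — Accredited Person: [the applicant is not a national of a visa-waiver state? yes] OR [the applicant has provided biometric information? no] → satisfied.
article 2 — Certified Entrant: [not a Class-P Visitor (article 3)? yes] AND [Accredited Person (article 10)? yes] → satisfied.
article 8 — Eligible Person: [Registered Person (article 5)? yes] AND [Certified Entrant (article 2)? yes] → satisfied.

Yes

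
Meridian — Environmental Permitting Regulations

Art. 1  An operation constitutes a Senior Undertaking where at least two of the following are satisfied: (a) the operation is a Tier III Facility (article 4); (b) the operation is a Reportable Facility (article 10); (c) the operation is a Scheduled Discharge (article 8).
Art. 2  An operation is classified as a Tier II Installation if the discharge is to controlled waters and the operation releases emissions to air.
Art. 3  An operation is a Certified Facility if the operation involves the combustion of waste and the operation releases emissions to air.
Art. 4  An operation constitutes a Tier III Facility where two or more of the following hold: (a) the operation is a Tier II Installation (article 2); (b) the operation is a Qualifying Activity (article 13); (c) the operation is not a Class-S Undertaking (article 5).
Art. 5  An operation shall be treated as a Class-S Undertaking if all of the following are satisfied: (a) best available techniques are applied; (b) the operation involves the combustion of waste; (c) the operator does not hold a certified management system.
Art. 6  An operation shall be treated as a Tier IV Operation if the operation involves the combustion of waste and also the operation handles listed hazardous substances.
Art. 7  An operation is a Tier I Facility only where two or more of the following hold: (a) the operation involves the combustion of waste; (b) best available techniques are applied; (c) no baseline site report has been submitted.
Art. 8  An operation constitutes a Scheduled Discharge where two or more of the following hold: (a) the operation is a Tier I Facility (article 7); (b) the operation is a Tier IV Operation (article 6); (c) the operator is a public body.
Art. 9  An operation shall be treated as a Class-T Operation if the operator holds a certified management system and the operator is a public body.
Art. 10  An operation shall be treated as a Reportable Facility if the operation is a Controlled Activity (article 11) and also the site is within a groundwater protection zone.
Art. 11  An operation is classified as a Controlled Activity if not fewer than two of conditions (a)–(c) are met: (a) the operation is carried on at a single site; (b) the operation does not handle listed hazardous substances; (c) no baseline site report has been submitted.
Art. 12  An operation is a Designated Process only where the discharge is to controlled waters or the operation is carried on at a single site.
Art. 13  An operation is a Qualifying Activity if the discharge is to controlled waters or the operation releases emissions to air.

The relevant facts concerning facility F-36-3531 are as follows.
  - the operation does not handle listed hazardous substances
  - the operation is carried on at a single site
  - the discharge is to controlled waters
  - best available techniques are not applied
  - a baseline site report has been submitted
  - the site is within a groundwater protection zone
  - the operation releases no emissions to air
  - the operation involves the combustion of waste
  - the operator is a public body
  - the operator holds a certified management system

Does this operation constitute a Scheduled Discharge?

article 7 — Tier I Facility: the operation involves the combustion of waste? yes; best available techniques are applied? no; no baseline site report has been submitted? no — 1 of 3 hold (need ≥2) → not satisfied.
article 6 — Tier IV Operation: [the operation involves the combustion of waste? yes] AND [the operation handles listed hazardous substances? no] → not satisfied.
article 8 — Scheduled Discharge: Tier I Facility (article 7)? no; Tier IV Operation (article 6)? no; the operator is a public body? yes — 1 of 3 hold (need ≥2) → not satisfied.

No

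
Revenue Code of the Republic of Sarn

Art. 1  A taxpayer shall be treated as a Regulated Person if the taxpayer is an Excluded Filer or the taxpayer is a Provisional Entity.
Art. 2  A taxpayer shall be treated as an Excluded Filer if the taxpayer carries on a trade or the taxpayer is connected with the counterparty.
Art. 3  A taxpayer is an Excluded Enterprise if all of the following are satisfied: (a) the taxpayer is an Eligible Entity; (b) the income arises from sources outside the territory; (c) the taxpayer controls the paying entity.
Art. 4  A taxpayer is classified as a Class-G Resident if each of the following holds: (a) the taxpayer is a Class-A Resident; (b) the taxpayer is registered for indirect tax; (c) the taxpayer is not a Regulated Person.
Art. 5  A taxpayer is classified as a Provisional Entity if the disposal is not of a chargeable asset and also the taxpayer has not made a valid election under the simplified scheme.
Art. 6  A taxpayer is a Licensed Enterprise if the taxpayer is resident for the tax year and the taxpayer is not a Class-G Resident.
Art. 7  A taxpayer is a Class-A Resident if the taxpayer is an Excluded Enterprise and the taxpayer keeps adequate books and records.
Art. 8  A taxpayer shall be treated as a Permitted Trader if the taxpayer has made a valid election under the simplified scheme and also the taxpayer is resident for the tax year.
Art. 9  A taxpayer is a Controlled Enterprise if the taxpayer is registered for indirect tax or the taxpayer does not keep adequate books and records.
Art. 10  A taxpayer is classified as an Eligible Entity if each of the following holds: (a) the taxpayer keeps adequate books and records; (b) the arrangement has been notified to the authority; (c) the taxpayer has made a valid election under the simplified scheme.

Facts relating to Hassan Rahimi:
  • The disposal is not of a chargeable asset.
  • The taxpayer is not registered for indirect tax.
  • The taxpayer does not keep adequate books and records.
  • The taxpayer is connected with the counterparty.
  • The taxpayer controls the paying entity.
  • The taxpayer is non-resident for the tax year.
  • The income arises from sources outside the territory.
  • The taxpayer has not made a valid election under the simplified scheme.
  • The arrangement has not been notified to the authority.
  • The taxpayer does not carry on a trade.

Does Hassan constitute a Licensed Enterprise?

article 10 — Eligible Entity: [the taxpayer keeps adequate books and records? no] AND [the arrangement has been notified to the authority? no] AND [the taxpayer has made a valid election under the simplified scheme? no] → not satisfied.
article 3 — Excluded Enterprise: [Eligible Entity (article 10)? no] AND [the income arises from sources outside the territory? yes] AND [the taxpayer controls the paying entity? yes] → not satisfied.
article 7 — Class-A Resident: [Excluded Enterprise (article 3)? no] AND [the taxpayer keeps adequate books and records? no] → not satisfied.
article 2 — Excluded Filer: [the taxpayer carries on a trade? no] OR [the taxpayer is connected with the counterparty? yes] → satisfied.
article 5 — Provisional Entity: [the disposal is not of a chargeable asset? yes] AND [the taxpayer has not made a valid election under the simplified scheme? yes] → satisfied.
article 1 — Regulated Person: [Excluded Filer (article 2)? yes] OR [Provisional Entity (article 5)? yes] → satisfied.
article 4 — Class-G Resident: [Class-A Resident (article 7)? no] AND [the taxpayer is registered for indirect tax? no] AND [not a Regulated Person (article 1)? no] → not satisfied.
article 6 — Licensed Enterprise: [the taxpayer is resident for the tax year? no] AND [not a Class-G Resident (article 4)? yes] → not satisfied.

No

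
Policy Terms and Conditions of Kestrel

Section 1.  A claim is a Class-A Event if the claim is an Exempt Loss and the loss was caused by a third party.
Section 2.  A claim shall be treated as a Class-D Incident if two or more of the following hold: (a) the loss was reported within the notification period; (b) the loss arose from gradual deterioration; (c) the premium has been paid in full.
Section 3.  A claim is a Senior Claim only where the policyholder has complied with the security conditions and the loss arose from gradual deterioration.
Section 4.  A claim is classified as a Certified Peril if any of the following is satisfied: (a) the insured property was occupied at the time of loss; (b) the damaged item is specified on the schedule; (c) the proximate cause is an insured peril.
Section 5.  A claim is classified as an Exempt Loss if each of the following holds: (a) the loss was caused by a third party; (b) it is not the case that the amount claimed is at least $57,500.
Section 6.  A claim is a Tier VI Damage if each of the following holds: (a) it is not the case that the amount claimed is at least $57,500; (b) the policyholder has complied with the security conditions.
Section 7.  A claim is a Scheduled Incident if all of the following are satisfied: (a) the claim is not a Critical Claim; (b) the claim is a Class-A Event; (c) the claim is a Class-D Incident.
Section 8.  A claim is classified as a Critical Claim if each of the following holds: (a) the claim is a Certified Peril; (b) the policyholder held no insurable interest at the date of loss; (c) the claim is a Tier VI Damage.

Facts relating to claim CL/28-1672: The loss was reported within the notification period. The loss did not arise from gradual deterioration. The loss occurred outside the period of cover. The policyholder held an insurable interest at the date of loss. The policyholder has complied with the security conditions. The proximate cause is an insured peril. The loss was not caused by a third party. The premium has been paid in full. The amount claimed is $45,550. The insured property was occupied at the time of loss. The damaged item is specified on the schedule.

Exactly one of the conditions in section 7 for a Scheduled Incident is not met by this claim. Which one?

section 4 — Certified Peril: [the insured property was occupied at the time of loss? yes] OR [the damaged item is specified on the schedule? yes] OR [the proximate cause is an insured peril? yes] → satisfied.
section 6 — Tier VI Damage: [amount claimed: $45,550 ≥ $57,500? no, so negated condition yes] AND [the policyholder has complied with the security conditions? yes] → satisfied.
section 8 — Critical Claim: [Certified Peril (section 4)? yes] AND [the policyholder held no insurable interest at the date of loss? no] AND [Tier VI Damage (section 6)? yes] → not satisfied.
section 5 — Exempt Loss: [the loss was caused by a third party? no] AND [amount claimed: $45,550 ≥ $57,500? no, so negated condition yes] → not satisfied.
section 1 — Class-A Event: [Exempt Loss (section 5)? no] AND [the loss was caused by a third party? no] → not satisfied.
section 2 — Class-D Incident: the loss was reported within the notification period? yes; the loss arose from gradual deterioration? no; the premium has been paid in full? yes — 2 of 3 hold (need ≥2) → satisfied.
section 7 — Scheduled Incident: [not a Critical Claim (section 8)? yes] AND [Class-A Event (section 1)? no] AND [Class-D Incident (section 2)? yes] → not satisfied.

Class-A Event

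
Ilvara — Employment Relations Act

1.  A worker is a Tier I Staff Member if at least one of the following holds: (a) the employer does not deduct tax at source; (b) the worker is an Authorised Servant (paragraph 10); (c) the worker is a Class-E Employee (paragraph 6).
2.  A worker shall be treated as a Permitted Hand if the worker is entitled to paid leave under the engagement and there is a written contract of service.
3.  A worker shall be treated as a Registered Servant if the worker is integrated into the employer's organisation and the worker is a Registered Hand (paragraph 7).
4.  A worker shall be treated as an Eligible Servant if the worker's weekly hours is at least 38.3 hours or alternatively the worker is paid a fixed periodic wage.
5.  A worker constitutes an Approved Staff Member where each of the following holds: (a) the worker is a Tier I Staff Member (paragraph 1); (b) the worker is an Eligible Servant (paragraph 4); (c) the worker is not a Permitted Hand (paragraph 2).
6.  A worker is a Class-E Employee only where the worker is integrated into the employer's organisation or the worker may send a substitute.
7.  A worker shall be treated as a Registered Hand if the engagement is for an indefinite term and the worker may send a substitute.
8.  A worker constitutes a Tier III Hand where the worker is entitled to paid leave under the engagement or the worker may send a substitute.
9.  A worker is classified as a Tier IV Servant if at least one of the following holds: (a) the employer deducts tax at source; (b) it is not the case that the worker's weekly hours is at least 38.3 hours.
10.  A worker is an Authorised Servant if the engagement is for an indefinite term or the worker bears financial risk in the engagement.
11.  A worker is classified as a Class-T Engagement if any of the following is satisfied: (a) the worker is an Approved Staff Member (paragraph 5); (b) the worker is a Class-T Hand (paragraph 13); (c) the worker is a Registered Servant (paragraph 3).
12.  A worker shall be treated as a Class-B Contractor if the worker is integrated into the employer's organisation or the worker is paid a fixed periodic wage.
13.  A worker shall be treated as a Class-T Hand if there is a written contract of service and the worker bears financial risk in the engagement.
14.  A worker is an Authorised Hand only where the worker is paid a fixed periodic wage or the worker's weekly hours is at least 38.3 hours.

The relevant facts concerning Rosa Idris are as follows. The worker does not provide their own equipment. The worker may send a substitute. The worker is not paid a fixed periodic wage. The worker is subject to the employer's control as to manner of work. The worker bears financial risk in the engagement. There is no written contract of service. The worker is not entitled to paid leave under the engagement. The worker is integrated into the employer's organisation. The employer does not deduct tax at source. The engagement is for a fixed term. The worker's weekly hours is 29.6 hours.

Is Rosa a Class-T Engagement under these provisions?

No

paragraph 10 — Authorised Servant: [the engagement is for an indefinite term? no] OR [the worker bears financial risk in the engagement? yes] → satisfied.
paragraph 6 — Class-E Employee: [the worker is integrated into the employer's organisation? yes] OR [the worker may send a substitute? yes] → satisfied.
paragraph 1 — Tier I Staff Member: [the employer does not deduct tax at source? yes] OR [Authorised Servant (paragraph 10)? yes] OR [Class-E Employee (paragraph 6)? yes] → satisfied.
paragraph 4 — Eligible Servant: [worker's weekly hours: 29.6 hours ≥ 38.3 hours? no] OR [the worker is paid a fixed periodic wage? no] → not satisfied.
paragraph 2 — Permitted Hand: [the worker is entitled to paid leave under the engagement? no] AND [there is a written contract of service? no] → not satisfied.
paragraph 5 — Approved Staff Member: [Tier I Staff Member (paragraph 1)? yes] AND [Eligible Servant (paragraph 4)? no] AND [not a Permitted Hand (paragraph 2)? yes] → not satisfied.
paragraph 13 — Class-T Hand: [there is a written contract of service? no] AND [the worker bears financial risk in the engagement? yes] → not satisfied.
paragraph 7 — Registered Hand: [the engagement is for an indefinite term? no] AND [the worker may send a substitute? yes] → not satisfied.
paragraph 3 — Registered Servant: [the worker is integrated into the employer's organisation? yes] AND [Registered Hand (paragraph 7)? no] → not satisfied.
paragraph 11 — Class-T Engagement: [Approved Staff Member (paragraph 5)? no] OR [Class-T Hand (paragraph 13)? no] OR [Registered Servant (paragraph 3)? no] → not satisfied.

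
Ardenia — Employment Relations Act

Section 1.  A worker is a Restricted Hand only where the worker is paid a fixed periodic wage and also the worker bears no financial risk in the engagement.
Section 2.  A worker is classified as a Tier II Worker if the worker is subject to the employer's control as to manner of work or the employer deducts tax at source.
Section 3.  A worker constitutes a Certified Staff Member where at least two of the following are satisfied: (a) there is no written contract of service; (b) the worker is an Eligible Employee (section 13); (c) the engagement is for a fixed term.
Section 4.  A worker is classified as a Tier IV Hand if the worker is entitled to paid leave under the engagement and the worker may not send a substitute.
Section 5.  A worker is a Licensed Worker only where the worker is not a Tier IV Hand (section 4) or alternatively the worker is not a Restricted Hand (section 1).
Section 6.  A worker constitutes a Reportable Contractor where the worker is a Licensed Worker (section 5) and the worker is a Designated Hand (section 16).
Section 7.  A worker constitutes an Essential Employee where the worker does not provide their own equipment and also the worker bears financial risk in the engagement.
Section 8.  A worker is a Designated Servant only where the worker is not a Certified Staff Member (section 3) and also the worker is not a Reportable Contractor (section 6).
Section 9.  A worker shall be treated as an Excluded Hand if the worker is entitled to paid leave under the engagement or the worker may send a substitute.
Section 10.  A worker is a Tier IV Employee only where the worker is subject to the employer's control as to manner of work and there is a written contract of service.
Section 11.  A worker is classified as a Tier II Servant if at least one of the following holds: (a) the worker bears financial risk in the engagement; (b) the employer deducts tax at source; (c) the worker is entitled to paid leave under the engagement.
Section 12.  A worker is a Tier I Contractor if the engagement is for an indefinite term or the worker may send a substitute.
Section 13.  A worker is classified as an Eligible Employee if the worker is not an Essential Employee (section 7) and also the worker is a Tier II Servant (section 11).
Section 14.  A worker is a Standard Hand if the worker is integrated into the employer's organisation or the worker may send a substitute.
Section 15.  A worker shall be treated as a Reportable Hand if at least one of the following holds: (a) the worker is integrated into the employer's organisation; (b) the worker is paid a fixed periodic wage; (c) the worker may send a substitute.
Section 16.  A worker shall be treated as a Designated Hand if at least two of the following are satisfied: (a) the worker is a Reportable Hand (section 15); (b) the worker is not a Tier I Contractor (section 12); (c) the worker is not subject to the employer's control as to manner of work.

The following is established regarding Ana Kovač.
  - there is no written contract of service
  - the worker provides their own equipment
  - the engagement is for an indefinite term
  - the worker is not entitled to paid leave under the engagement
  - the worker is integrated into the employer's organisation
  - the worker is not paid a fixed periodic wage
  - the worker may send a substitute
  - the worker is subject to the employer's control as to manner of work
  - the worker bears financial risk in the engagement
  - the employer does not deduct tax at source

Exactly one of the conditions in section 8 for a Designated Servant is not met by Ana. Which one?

Certified Staff Member

Under section 7: the worker does not provide their own equipment? no; and the worker bears financial risk in the engagement? yes. So the worker is not an Essential Employee.
Under section 11: the worker bears financial risk in the engagement? yes; or the employer deducts tax at source? no; or the worker is entitled to paid leave under the engagement? no. So the worker is a Tier II Servant.
Under section 13: not an Essential Employee (section 7)? yes; and Tier II Servant (section 11)? yes. So the worker is an Eligible Employee.
Under section 3: there is no written contract of service? yes; Eligible Employee (section 13)? yes; the engagement is for a fixed term? no — 2 of 3 hold (need ≥2) → satisfied.
Under section 4: the worker is entitled to paid leave under the engagement? no; and the worker may not send a substitute? no. So the worker is not a Tier IV Hand.
Under section 1: the worker is paid a fixed periodic wage? no; and the worker bears no financial risk in the engagement? no. So the worker is not a Restricted Hand.
Under section 5: not a Tier IV Hand (section 4)? yes; or not a Restricted Hand (section 1)? yes. So the worker is a Licensed Worker.
Under section 15: the worker is integrated into the employer's organisation? yes; or the worker is paid a fixed periodic wage? no; or the worker may send a substitute? yes. So the worker is a Reportable Hand.
Under section 12: the engagement is for an indefinite term? yes; or the worker may send a substitute? yes. So the worker is a Tier I Contractor.
Under section 16: Reportable Hand (section 15)? yes; not a Tier I Contractor (section 12)? no; the worker is not subject to the employer's control as to manner of work? no — 1 of 3 hold (need ≥2) → not satisfied.
Under section 6: Licensed Worker (section 5)? yes; and Designated Hand (section 16)? no. So the worker is not a Reportable Contractor.
Under section 8: not a Certified Staff Member (section 3)? no; and not a Reportable Contractor (section 6)? yes. So the worker is not a Designated Servant.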